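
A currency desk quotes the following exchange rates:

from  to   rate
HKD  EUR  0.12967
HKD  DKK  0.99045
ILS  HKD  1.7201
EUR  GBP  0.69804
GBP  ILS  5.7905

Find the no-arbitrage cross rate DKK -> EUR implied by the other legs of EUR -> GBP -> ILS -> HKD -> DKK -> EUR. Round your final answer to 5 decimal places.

Known legs of the cycle: 0.69804 × 5.7905 × 1.7201 × 0.99045 = 6.8862475041672879
For no arbitrage the full-cycle product must be 1, so the missing rate is 1 / 6.8862475041672879 ≈ 0.1452170.

0.14522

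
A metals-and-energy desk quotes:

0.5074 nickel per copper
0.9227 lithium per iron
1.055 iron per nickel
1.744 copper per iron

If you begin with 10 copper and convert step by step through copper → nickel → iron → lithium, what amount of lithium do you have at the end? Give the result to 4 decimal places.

10 copper × 0.5074 = 5.074 nickel
5.074 nickel × 1.055 = 5.35307 iron
5.35307 iron × 0.9227 = 4.939277689 lithium

4.9393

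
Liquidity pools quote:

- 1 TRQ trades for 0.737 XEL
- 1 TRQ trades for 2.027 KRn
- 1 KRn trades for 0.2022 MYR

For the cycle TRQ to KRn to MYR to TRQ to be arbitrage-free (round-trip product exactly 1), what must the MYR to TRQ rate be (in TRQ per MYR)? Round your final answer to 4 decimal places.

Known legs of the cycle: 2.027 × 0.2022 = 0.4098594
For no arbitrage the full-cycle product must be 1, so the missing rate is 1 / 0.4098594 ≈ 2.439861.

2.4399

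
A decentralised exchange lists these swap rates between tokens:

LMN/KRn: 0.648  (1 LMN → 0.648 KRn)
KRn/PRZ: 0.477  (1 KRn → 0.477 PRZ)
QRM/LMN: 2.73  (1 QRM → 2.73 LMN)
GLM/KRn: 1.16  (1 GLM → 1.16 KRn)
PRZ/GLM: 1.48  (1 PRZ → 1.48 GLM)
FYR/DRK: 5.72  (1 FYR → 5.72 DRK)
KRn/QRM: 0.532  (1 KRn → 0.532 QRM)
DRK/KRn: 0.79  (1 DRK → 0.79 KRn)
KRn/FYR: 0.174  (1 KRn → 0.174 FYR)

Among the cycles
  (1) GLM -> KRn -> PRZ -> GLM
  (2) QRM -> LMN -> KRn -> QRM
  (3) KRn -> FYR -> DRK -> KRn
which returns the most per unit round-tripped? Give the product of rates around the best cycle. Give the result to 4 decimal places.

(1) 1.16 × 0.477 × 1.48 = 0.81891
(2) 2.73 × 0.648 × 0.532 = 0.94113
(3) 0.174 × 5.72 × 0.79 = 0.78627
Highest is cycle (2) at 0.9411 (≤1, no arbitrage).

0.9411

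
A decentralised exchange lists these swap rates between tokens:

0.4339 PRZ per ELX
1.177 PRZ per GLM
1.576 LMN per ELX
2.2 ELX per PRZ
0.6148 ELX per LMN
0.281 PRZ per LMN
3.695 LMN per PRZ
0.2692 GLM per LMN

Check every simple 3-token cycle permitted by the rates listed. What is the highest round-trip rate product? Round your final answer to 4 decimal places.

1.1708

LMN→GLM→PRZ→LMN: 0.2692 × 1.177 × 3.695 = 1.17075
ELX→PRZ→LMN→ELX: 0.4339 × 3.695 × 0.6148 = 0.98568
ELX→LMN→PRZ→ELX: 1.576 × 0.281 × 2.2 = 0.97428
Maximum is LMN→GLM→PRZ→LMN at 1.1708; arbitrage exists.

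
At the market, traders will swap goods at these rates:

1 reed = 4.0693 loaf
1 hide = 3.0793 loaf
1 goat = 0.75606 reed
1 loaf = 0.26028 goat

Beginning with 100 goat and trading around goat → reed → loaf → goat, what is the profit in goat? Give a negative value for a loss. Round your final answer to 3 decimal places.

-19.921

100 goat × 0.75606 = 75.606 reed
75.606 reed × 4.0693 = 307.6634958 loaf
307.6634958 loaf × 0.26028 = 80.078654686824 goat
Net change: 80.078654686824 − 100 = -19.921345313176 goat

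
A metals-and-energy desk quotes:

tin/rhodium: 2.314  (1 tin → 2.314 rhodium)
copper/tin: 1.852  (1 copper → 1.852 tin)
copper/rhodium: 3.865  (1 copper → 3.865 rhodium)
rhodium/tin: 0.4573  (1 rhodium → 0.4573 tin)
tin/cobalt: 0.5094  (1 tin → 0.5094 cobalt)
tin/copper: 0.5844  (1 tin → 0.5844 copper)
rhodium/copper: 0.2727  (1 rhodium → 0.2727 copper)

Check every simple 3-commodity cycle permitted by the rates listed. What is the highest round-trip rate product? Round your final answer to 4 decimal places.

1.1687

copper→tin→rhodium→copper: 1.852 × 2.314 × 0.2727 = 1.16866
copper→rhodium→tin→copper: 3.865 × 0.4573 × 0.5844 = 1.03291
Maximum is copper→tin→rhodium→copper at 1.1687; arbitrage exists.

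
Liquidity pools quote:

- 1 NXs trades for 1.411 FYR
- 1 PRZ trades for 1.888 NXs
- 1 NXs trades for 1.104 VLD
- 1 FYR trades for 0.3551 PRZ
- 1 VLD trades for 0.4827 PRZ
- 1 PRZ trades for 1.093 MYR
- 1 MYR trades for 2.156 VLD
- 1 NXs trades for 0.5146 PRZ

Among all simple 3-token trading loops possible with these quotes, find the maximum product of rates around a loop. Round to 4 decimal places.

VLD→PRZ→MYR→VLD: 0.4827 × 1.093 × 2.156 = 1.13749
NXs→VLD→PRZ→NXs: 1.104 × 0.4827 × 1.888 = 1.00612
NXs→FYR→PRZ→NXs: 1.411 × 0.3551 × 1.888 = 0.94598
Maximum is VLD→PRZ→MYR→VLD at 1.1375; arbitrage exists.

1.1375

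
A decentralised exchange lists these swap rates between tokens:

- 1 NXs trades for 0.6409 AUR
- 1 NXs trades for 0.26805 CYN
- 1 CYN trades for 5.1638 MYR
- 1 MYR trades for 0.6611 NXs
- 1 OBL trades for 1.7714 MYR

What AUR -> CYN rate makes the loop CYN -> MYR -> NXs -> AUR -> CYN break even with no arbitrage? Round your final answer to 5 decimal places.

0.45706

Known legs of the cycle: 5.1638 × 0.6611 × 0.6409 = 2.187896844562
For no arbitrage the full-cycle product must be 1, so the missing rate is 1 / 2.187896844562 ≈ 0.4570599.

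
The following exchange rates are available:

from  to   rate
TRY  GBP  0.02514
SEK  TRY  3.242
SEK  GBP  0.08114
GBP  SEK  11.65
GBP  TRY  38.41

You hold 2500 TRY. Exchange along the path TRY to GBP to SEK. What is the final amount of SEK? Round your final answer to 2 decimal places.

732.20

2500 TRY × 0.02514 = 62.85 GBP
62.85 GBP × 11.65 = 732.2025 SEK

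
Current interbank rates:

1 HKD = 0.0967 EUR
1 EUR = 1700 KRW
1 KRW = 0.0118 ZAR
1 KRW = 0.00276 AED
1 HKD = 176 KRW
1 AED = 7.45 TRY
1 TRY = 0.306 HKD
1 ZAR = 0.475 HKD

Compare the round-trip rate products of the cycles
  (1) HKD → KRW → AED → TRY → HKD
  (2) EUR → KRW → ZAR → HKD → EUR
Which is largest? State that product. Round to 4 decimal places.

1.1074

(1) 176 × 0.00276 × 7.45 × 0.306 = 1.10739
(2) 1700 × 0.0118 × 0.475 × 0.0967 = 0.92141
Highest is cycle (1) at 1.1074 (>1, arbitrage).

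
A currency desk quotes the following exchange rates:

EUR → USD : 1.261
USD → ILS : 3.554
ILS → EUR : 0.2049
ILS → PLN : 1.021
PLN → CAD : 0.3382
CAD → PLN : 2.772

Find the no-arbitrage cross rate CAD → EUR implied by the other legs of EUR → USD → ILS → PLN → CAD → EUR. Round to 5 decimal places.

0.64620

Known legs of the cycle: 1.261 × 3.554 × 1.021 × 0.3382 = 1.5475042677068
For no arbitrage the full-cycle product must be 1, so the missing rate is 1 / 1.5475042677068 ≈ 0.6462018.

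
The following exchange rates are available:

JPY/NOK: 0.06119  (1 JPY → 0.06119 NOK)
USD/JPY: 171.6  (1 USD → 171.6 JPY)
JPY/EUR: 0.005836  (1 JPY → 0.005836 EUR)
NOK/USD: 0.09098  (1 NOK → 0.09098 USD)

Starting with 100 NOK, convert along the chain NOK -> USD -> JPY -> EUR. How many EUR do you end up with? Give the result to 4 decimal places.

100 NOK × 0.09098 = 9.098 USD
9.098 USD × 171.6 = 1561.2168 JPY
1561.2168 JPY × 0.005836 = 9.1112612448 EUR

9.1113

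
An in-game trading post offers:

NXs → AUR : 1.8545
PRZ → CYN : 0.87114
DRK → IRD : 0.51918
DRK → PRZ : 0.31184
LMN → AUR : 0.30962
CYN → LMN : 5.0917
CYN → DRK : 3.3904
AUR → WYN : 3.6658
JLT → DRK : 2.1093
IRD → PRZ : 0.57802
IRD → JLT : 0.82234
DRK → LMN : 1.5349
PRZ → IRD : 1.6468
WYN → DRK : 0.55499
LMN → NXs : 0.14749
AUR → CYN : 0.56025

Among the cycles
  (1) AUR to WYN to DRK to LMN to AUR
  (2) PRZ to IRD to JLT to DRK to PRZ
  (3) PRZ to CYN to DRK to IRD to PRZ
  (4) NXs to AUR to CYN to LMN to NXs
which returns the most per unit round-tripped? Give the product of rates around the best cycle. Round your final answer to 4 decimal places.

(1) 3.6658 × 0.55499 × 1.5349 × 0.30962 = 0.96686
(2) 1.6468 × 0.82234 × 2.1093 × 0.31184 = 0.89076
(3) 0.87114 × 3.3904 × 0.51918 × 0.57802 = 0.88634
(4) 1.8545 × 0.56025 × 5.0917 × 0.14749 = 0.78025
Highest is cycle (1) at 0.9669 (≤1, no arbitrage).

0.9669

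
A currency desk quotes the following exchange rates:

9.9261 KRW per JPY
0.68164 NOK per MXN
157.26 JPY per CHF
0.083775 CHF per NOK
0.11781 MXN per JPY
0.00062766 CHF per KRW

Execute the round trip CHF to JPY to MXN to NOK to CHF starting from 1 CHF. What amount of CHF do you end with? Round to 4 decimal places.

1 CHF × 157.26 = 157.26 JPY
157.26 JPY × 0.11781 = 18.5268006 MXN
18.5268006 MXN × 0.68164 = 12.628608360984 NOK
12.628608360984 NOK × 0.083775 = 1.0579616654414346 CHF

1.0580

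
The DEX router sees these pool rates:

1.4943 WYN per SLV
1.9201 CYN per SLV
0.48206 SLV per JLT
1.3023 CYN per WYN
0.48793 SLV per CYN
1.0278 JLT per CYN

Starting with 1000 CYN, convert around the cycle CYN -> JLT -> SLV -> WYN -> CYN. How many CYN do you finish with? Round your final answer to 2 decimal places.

964.18

1000 CYN × 1.0278 = 1027.8 JLT
1027.8 JLT × 0.48206 = 495.461268 SLV
495.461268 SLV × 1.4943 = 740.3677727724 WYN
740.3677727724 WYN × 1.3023 = 964.18095048149652 CYN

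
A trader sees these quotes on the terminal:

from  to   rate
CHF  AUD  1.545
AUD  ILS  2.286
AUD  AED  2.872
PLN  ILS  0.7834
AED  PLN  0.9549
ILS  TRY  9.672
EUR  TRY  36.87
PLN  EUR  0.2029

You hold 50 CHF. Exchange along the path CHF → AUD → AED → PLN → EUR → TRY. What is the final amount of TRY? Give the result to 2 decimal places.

50 CHF × 1.545 = 77.25 AUD
77.25 AUD × 2.872 = 221.862 AED
221.862 AED × 0.9549 = 211.8560238 PLN
211.8560238 PLN × 0.2029 = 42.98558722902 EUR
42.98558722902 EUR × 36.87 = 1584.8786011339674 TRY

1584.88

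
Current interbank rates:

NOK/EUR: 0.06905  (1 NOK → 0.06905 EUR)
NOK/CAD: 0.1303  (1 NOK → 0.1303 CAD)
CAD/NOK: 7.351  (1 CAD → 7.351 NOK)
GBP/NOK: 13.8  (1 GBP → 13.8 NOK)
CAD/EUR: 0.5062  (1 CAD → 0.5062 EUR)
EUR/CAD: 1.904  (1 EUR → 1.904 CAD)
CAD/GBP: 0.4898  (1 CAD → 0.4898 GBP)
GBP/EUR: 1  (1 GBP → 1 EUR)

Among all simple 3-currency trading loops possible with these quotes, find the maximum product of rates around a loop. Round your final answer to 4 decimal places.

0.9664

NOK→EUR→CAD→NOK: 0.06905 × 1.904 × 7.351 = 0.96644
EUR→CAD→GBP→EUR: 1.904 × 0.4898 × 1 = 0.93258
NOK→CAD→GBP→NOK: 0.1303 × 0.4898 × 13.8 = 0.88073
Maximum is NOK→EUR→CAD→NOK at 0.9664; no arbitrage — every cycle loses value.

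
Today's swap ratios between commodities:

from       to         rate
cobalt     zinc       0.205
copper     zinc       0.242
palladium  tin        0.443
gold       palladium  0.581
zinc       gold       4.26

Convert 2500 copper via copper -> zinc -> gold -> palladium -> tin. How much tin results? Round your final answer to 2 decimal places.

663.35

2500 copper × 0.242 = 605 zinc
605 zinc × 4.26 = 2577.3 gold
2577.3 gold × 0.581 = 1497.4113 palladium
1497.4113 palladium × 0.443 = 663.3532059 tin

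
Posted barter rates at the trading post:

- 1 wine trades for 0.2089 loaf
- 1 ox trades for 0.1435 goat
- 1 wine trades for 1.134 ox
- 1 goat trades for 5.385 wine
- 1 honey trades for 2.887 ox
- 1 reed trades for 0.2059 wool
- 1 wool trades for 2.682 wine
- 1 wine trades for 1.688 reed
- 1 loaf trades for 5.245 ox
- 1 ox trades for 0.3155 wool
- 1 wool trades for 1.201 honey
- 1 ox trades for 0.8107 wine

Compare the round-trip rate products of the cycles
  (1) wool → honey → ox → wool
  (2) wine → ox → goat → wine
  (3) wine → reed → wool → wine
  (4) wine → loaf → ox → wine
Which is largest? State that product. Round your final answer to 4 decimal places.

(1) 1.201 × 2.887 × 0.3155 = 1.09393
(2) 1.134 × 0.1435 × 5.385 = 0.87630
(3) 1.688 × 0.2059 × 2.682 = 0.93215
(4) 0.2089 × 5.245 × 0.8107 = 0.88827
Highest is cycle (1) at 1.0939 (>1, arbitrage).

1.0939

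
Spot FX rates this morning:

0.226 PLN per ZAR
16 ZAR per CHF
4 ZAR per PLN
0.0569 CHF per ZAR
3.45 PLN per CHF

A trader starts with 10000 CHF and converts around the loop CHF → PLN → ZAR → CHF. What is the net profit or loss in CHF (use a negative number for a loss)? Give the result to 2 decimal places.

-2147.80

10000 CHF × 3.45 = 34500 PLN
34500 PLN × 4 = 138000 ZAR
138000 ZAR × 0.0569 = 7852.2 CHF
Net change: 7852.2 − 10000 = -2147.8 CHF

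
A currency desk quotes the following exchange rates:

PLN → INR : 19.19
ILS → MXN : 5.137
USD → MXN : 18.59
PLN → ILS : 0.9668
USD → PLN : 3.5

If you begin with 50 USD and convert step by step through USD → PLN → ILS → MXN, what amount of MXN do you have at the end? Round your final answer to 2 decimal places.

869.13

50 USD × 3.5 = 175 PLN
175 PLN × 0.9668 = 169.19 ILS
169.19 ILS × 5.137 = 869.12903 MXN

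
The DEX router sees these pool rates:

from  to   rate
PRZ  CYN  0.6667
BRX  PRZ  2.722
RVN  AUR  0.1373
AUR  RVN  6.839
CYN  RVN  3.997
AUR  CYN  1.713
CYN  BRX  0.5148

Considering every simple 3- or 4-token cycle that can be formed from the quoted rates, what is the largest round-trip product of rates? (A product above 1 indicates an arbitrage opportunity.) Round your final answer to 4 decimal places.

CYN→RVN→AUR→CYN: 3.997 × 0.1373 × 1.713 = 0.94007
CYN→BRX→PRZ→CYN: 0.5148 × 2.722 × 0.6667 = 0.93424
Maximum is CYN→RVN→AUR→CYN at 0.9401; no arbitrage — every cycle loses value.

0.9401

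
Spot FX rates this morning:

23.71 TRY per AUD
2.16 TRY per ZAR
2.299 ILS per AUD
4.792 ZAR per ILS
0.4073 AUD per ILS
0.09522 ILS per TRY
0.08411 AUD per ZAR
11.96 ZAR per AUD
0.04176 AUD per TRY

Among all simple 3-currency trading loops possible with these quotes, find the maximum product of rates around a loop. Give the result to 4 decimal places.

ZAR→TRY→AUD→ZAR: 2.16 × 0.04176 × 11.96 = 1.07881
ZAR→TRY→ILS→ZAR: 2.16 × 0.09522 × 4.792 = 0.98560
ZAR→AUD→ILS→ZAR: 0.08411 × 2.299 × 4.792 = 0.92662
ILS→AUD→TRY→ILS: 0.4073 × 23.71 × 0.09522 = 0.91955
Maximum is ZAR→TRY→AUD→ZAR at 1.0788; arbitrage exists.

1.0788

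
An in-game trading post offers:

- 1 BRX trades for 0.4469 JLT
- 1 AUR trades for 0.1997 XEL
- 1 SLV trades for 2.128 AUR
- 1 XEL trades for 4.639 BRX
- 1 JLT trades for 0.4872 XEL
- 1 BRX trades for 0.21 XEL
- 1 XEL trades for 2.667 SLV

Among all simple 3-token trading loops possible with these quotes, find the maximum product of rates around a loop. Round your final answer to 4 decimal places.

1.1334

AUR→XEL→SLV→AUR: 0.1997 × 2.667 × 2.128 = 1.13337
JLT→XEL→BRX→JLT: 0.4872 × 4.639 × 0.4469 = 1.01005
Maximum is AUR→XEL→SLV→AUR at 1.1334; arbitrage exists.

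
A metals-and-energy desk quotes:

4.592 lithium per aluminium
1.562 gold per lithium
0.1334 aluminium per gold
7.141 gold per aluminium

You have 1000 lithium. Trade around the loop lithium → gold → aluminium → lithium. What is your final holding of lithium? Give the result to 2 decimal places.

956.84

1000 lithium × 1.562 = 1562 gold
1562 gold × 0.1334 = 208.3708 aluminium
208.3708 aluminium × 4.592 = 956.8387136 lithium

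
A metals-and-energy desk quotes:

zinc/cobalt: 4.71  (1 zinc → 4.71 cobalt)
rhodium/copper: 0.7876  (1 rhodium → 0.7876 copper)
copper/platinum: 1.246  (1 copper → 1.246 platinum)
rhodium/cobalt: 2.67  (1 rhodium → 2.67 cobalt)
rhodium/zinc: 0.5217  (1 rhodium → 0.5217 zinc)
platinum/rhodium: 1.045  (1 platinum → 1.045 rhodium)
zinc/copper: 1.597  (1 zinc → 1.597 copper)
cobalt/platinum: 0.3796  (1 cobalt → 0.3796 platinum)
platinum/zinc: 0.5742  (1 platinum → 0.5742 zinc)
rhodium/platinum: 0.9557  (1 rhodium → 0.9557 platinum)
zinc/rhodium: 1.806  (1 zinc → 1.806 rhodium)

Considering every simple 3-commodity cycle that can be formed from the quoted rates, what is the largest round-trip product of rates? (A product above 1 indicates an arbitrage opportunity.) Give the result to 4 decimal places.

platinum→zinc→copper→platinum: 0.5742 × 1.597 × 1.246 = 1.14258
platinum→rhodium→cobalt→platinum: 1.045 × 2.67 × 0.3796 = 1.05914
platinum→zinc→cobalt→platinum: 0.5742 × 4.71 × 0.3796 = 1.02662
platinum→rhodium→copper→platinum: 1.045 × 0.7876 × 1.246 = 1.02551
platinum→zinc→rhodium→platinum: 0.5742 × 1.806 × 0.9557 = 0.99107
Maximum is platinum→zinc→copper→platinum at 1.1426; arbitrage exists.

1.1426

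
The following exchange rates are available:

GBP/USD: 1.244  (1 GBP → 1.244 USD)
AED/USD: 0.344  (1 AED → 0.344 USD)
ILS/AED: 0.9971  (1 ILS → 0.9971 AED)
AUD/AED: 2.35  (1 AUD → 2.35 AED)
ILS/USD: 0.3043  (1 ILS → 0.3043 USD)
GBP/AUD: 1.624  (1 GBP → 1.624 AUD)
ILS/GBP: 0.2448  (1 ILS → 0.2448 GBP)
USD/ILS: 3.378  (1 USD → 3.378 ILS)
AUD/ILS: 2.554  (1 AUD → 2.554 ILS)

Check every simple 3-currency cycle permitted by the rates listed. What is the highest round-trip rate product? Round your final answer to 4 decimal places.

1.1587

USD→ILS→AED→USD: 3.378 × 0.9971 × 0.344 = 1.15866
USD→ILS→GBP→USD: 3.378 × 0.2448 × 1.244 = 1.02871
AUD→ILS→GBP→AUD: 2.554 × 0.2448 × 1.624 = 1.01536
Maximum is USD→ILS→AED→USD at 1.1587; arbitrage exists.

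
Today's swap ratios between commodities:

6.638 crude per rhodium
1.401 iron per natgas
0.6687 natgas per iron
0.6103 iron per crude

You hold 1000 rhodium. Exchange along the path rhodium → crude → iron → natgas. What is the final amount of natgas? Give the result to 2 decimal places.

1000 rhodium × 6.638 = 6638 crude
6638 crude × 0.6103 = 4051.1714 iron
4051.1714 iron × 0.6687 = 2709.01831518 natgas

2709.02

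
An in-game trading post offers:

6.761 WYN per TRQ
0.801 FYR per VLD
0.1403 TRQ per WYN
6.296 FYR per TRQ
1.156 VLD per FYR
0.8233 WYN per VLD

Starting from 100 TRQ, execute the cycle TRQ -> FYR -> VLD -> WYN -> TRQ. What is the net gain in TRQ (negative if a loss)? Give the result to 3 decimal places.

-15.931

100 TRQ × 6.296 = 629.6 FYR
629.6 FYR × 1.156 = 727.8176 VLD
727.8176 VLD × 0.8233 = 599.21223008 WYN
599.21223008 WYN × 0.1403 = 84.069475880224 TRQ
Net change: 84.069475880224 − 100 = -15.930524119776 TRQ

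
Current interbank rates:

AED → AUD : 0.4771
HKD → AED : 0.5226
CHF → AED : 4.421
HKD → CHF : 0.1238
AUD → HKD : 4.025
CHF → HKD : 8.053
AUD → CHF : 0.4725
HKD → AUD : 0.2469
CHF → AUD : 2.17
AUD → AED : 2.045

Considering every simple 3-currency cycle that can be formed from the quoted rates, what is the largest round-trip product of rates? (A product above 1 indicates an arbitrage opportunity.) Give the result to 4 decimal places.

CHF→AUD→HKD→CHF: 2.17 × 4.025 × 0.1238 = 1.08130
HKD→AED→AUD→HKD: 0.5226 × 0.4771 × 4.025 = 1.00356
CHF→AED→AUD→CHF: 4.421 × 0.4771 × 0.4725 = 0.99662
CHF→HKD→AUD→CHF: 8.053 × 0.2469 × 0.4725 = 0.93946
Maximum is CHF→AUD→HKD→CHF at 1.0813; arbitrage exists.

1.0813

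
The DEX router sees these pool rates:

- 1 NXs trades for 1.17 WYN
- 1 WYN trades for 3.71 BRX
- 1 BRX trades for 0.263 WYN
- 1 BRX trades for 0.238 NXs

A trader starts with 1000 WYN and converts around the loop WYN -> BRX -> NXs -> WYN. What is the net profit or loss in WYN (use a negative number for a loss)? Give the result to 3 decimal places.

1000 WYN × 3.71 = 3710 BRX
3710 BRX × 0.238 = 882.98 NXs
882.98 NXs × 1.17 = 1033.0866 WYN
Net change: 1033.0866 − 1000 = 33.0866 WYN

33.087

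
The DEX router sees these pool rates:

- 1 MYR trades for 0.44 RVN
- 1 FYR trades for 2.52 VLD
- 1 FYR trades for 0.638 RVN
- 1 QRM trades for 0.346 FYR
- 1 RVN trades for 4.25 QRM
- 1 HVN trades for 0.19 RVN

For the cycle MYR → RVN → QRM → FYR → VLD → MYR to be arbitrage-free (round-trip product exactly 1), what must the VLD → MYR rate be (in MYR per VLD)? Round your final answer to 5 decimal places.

0.61331

Known legs of the cycle: 0.44 × 4.25 × 0.346 × 2.52 = 1.6304904
For no arbitrage the full-cycle product must be 1, so the missing rate is 1 / 1.6304904 ≈ 0.6133124.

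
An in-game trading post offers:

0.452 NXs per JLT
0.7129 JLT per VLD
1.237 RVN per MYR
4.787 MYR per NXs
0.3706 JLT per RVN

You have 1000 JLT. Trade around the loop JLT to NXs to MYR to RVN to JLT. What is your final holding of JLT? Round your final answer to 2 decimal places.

1000 JLT × 0.452 = 452 NXs
452 NXs × 4.787 = 2163.724 MYR
2163.724 MYR × 1.237 = 2676.526588 RVN
2676.526588 RVN × 0.3706 = 991.9207535128 JLT

991.92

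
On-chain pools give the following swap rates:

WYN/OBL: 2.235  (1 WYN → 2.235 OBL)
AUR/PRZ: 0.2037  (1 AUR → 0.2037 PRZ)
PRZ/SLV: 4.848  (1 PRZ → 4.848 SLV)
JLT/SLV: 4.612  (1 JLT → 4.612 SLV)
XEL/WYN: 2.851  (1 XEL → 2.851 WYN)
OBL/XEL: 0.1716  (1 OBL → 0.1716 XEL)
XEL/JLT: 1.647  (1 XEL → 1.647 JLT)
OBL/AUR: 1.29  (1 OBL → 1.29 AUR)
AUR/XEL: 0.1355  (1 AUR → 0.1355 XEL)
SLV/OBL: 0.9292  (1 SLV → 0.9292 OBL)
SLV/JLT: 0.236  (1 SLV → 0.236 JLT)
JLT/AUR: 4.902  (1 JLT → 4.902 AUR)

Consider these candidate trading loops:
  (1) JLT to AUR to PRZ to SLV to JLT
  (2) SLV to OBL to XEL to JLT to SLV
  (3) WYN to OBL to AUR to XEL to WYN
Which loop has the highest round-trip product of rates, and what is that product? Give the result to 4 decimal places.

1.2112

(1) 4.902 × 0.2037 × 4.848 × 0.236 = 1.14245
(2) 0.9292 × 0.1716 × 1.647 × 4.612 = 1.21118
(3) 2.235 × 1.29 × 0.1355 × 2.851 = 1.11379
Highest is cycle (2) at 1.2112 (>1, arbitrage).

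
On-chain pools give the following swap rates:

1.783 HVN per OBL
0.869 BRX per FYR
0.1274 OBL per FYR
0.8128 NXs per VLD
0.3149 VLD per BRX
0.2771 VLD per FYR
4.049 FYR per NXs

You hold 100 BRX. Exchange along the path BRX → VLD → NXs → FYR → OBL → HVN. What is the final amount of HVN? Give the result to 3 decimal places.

23.541

100 BRX × 0.3149 = 31.49 VLD
31.49 VLD × 0.8128 = 25.595072 NXs
25.595072 NXs × 4.049 = 103.634446528 FYR
103.634446528 FYR × 0.1274 = 13.2030284876672 OBL
13.2030284876672 OBL × 1.783 = 23.5409997935106176 HVN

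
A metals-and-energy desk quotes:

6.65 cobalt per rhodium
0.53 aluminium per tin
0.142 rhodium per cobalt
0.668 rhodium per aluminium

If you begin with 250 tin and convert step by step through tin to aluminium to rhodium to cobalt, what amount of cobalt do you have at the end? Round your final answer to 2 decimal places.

588.59

250 tin × 0.53 = 132.5 aluminium
132.5 aluminium × 0.668 = 88.51 rhodium
88.51 rhodium × 6.65 = 588.5915 cobalt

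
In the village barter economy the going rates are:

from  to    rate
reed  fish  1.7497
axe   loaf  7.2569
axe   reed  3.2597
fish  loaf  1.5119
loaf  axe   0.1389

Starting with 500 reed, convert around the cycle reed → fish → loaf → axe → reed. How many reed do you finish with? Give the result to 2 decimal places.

598.88

500 reed × 1.7497 = 874.85 fish
874.85 fish × 1.5119 = 1322.685715 loaf
1322.685715 loaf × 0.1389 = 183.7210458135 axe
183.7210458135 axe × 3.2597 = 598.87549303826595 reed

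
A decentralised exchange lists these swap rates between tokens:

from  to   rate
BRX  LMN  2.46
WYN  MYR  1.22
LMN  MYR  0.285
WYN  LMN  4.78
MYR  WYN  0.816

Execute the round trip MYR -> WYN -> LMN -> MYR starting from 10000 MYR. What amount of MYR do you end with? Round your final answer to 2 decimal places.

11116.37

10000 MYR × 0.816 = 8160 WYN
8160 WYN × 4.78 = 39004.8 LMN
39004.8 LMN × 0.285 = 11116.368 MYR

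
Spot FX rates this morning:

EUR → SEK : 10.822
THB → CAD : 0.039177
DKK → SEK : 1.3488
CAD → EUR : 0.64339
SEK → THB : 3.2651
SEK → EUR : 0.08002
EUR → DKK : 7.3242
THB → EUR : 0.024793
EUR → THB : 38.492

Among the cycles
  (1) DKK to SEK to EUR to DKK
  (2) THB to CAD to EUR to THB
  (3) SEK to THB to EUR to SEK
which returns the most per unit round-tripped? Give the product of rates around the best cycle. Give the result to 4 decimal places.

0.9702

(1) 1.3488 × 0.08002 × 7.3242 = 0.79051
(2) 0.039177 × 0.64339 × 38.492 = 0.97023
(3) 3.2651 × 0.024793 × 10.822 = 0.87606
Highest is cycle (2) at 0.9702 (≤1, no arbitrage).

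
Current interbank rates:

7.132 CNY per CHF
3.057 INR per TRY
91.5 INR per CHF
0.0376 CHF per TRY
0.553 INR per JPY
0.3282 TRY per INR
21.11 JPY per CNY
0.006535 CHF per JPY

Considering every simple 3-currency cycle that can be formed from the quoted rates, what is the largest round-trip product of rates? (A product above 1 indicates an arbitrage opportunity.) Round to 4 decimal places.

INR→TRY→CHF→INR: 0.3282 × 0.0376 × 91.5 = 1.12914
JPY→CHF→CNY→JPY: 0.006535 × 7.132 × 21.11 = 0.98389
Maximum is INR→TRY→CHF→INR at 1.1291; arbitrage exists.

1.1291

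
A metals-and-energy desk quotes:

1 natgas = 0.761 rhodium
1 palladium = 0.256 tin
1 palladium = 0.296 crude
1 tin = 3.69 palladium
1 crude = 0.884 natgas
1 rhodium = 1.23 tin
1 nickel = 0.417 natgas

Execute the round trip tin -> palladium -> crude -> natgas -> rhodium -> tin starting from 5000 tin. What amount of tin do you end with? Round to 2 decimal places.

4518.87

5000 tin × 3.69 = 18450 palladium
18450 palladium × 0.296 = 5461.2 crude
5461.2 crude × 0.884 = 4827.7008 natgas
4827.7008 natgas × 0.761 = 3673.8803088 rhodium
3673.8803088 rhodium × 1.23 = 4518.872779824 tin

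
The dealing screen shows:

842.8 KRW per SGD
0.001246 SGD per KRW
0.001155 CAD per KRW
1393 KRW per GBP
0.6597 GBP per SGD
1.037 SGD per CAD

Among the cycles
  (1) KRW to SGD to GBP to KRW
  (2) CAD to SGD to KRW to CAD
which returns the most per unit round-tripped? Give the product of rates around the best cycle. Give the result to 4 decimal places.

(1) 0.001246 × 0.6597 × 1393 = 1.14503
(2) 1.037 × 842.8 × 0.001155 = 1.00945
Highest is cycle (1) at 1.1450 (>1, arbitrage).

1.1450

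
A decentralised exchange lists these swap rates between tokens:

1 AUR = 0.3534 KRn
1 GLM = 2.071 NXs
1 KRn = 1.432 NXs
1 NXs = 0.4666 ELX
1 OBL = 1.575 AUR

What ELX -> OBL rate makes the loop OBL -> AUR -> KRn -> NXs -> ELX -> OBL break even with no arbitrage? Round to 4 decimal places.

Known legs of the cycle: 1.575 × 0.3534 × 1.432 × 0.4666 = 0.371907430776
For no arbitrage the full-cycle product must be 1, so the missing rate is 1 / 0.371907430776 ≈ 2.688841.

2.6888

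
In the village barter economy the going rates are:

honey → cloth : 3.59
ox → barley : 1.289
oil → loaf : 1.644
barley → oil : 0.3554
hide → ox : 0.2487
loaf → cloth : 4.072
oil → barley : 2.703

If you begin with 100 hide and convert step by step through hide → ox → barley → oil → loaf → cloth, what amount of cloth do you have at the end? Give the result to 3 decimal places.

76.270

100 hide × 0.2487 = 24.87 ox
24.87 ox × 1.289 = 32.05743 barley
32.05743 barley × 0.3554 = 11.393210622 oil
11.393210622 oil × 1.644 = 18.730438262568 loaf
18.730438262568 loaf × 4.072 = 76.270344605176896 cloth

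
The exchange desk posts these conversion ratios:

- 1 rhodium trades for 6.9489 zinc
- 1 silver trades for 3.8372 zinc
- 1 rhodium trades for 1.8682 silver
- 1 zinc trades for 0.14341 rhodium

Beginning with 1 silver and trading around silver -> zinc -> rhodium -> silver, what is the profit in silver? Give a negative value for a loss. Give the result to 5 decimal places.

1 silver × 3.8372 = 3.8372 zinc
3.8372 zinc × 0.14341 = 0.550292852 rhodium
0.550292852 rhodium × 1.8682 = 1.0280571061064 silver
Net change: 1.0280571061064 − 1 = 0.0280571061064 silver

0.02806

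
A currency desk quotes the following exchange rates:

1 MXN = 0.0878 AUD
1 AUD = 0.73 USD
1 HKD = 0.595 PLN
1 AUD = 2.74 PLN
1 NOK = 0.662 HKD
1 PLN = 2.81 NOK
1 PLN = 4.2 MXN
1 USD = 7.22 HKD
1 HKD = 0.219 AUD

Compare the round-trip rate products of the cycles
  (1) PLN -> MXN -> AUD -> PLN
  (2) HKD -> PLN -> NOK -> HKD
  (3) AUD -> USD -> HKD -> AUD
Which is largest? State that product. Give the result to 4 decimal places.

1.1543

(1) 4.2 × 0.0878 × 2.74 = 1.01040
(2) 0.595 × 2.81 × 0.662 = 1.10683
(3) 0.73 × 7.22 × 0.219 = 1.15426
Highest is cycle (3) at 1.1543 (>1, arbitrage).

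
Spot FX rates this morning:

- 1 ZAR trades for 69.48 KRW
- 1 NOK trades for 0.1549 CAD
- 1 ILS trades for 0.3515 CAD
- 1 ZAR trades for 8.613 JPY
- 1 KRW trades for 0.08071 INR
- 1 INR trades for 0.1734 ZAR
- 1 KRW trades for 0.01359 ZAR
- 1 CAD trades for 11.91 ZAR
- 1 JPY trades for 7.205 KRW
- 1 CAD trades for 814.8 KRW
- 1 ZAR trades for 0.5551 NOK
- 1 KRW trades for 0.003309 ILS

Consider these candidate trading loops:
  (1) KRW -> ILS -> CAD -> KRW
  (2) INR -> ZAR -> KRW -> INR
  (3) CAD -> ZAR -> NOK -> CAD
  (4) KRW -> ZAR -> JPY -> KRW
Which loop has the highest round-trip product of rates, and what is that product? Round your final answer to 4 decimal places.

1.0241

(1) 0.003309 × 0.3515 × 814.8 = 0.94770
(2) 0.1734 × 69.48 × 0.08071 = 0.97238
(3) 11.91 × 0.5551 × 0.1549 = 1.02408
(4) 0.01359 × 8.613 × 7.205 = 0.84335
Highest is cycle (3) at 1.0241 (>1, arbitrage).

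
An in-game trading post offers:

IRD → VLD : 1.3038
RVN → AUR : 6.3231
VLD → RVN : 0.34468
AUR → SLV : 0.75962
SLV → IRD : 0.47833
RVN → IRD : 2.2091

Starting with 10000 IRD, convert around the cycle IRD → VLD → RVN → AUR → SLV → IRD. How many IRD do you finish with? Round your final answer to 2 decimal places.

10324.79

10000 IRD × 1.3038 = 13038 VLD
13038 VLD × 0.34468 = 4493.93784 RVN
4493.93784 RVN × 6.3231 = 28415.618356104 AUR
28415.618356104 AUR × 0.75962 = 21585.07201566372048 SLV
21585.07201566372048 SLV × 0.47833 = 10324.7874972524274171984 IRD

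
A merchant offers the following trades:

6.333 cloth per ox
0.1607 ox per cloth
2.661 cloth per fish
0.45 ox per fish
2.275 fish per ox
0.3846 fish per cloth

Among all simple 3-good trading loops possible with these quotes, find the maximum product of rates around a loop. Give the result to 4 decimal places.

cloth→fish→ox→cloth: 0.3846 × 0.45 × 6.333 = 1.09605
cloth→ox→fish→cloth: 0.1607 × 2.275 × 2.661 = 0.97284
Maximum is cloth→fish→ox→cloth at 1.0961; arbitrage exists.

1.0961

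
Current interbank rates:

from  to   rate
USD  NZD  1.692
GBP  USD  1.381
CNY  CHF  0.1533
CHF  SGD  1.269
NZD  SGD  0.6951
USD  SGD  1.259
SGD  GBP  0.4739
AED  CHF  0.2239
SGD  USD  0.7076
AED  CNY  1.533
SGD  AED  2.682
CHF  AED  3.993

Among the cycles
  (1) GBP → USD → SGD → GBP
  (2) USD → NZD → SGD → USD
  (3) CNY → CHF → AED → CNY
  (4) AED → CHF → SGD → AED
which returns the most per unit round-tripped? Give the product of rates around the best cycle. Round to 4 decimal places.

0.9384

(1) 1.381 × 1.259 × 0.4739 = 0.82396
(2) 1.692 × 0.6951 × 0.7076 = 0.83221
(3) 0.1533 × 3.993 × 1.533 = 0.93839
(4) 0.2239 × 1.269 × 2.682 = 0.76203
Highest is cycle (3) at 0.9384 (≤1, no arbitrage).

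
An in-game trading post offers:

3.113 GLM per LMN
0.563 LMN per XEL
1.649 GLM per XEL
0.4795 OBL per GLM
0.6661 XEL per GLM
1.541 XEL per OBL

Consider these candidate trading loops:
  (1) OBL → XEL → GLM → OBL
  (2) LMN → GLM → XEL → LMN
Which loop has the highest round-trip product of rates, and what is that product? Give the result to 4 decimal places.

1.2185

(1) 1.541 × 1.649 × 0.4795 = 1.21846
(2) 3.113 × 0.6661 × 0.563 = 1.16742
Highest is cycle (1) at 1.2185 (>1, arbitrage).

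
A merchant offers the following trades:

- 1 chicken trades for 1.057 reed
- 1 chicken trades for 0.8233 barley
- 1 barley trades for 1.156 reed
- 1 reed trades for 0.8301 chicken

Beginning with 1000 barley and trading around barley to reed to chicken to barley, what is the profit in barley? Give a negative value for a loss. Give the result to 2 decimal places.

1000 barley × 1.156 = 1156 reed
1156 reed × 0.8301 = 959.5956 chicken
959.5956 chicken × 0.8233 = 790.03505748 barley
Net change: 790.03505748 − 1000 = -209.96494252 barley

-209.96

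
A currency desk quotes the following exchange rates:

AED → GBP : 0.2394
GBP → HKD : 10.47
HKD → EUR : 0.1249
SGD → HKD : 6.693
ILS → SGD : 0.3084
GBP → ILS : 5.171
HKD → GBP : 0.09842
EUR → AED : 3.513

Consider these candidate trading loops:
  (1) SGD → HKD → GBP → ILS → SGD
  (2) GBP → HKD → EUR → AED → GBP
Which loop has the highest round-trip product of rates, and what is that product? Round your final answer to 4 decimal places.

(1) 6.693 × 0.09842 × 5.171 × 0.3084 = 1.05049
(2) 10.47 × 0.1249 × 3.513 × 0.2394 = 1.09979
Highest is cycle (2) at 1.0998 (>1, arbitrage).

1.0998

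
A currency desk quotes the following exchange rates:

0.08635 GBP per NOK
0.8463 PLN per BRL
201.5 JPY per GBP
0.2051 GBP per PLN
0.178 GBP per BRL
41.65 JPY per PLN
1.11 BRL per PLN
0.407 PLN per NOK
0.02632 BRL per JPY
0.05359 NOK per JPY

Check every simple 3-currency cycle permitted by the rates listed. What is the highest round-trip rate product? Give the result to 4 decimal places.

BRL→GBP→JPY→BRL: 0.178 × 201.5 × 0.02632 = 0.94402
NOK→GBP→JPY→NOK: 0.08635 × 201.5 × 0.05359 = 0.93244
BRL→PLN→JPY→BRL: 0.8463 × 41.65 × 0.02632 = 0.92774
NOK→PLN→JPY→NOK: 0.407 × 41.65 × 0.05359 = 0.90843
Maximum is BRL→GBP→JPY→BRL at 0.9440; no arbitrage — every cycle loses value.

0.9440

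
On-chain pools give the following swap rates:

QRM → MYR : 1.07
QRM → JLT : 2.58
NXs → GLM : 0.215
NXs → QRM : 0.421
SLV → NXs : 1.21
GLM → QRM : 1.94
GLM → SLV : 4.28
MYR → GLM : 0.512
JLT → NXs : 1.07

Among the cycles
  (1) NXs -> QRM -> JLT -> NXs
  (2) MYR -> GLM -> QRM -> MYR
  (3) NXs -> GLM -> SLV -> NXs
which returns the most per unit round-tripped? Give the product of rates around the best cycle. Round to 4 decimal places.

1.1622

(1) 0.421 × 2.58 × 1.07 = 1.16221
(2) 0.512 × 1.94 × 1.07 = 1.06281
(3) 0.215 × 4.28 × 1.21 = 1.11344
Highest is cycle (1) at 1.1622 (>1, arbitrage).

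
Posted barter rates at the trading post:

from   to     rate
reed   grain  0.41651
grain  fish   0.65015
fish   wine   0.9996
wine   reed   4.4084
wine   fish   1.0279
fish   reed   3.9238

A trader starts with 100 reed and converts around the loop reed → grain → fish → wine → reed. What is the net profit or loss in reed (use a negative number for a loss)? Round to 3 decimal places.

100 reed × 0.41651 = 41.651 grain
41.651 grain × 0.65015 = 27.07939765 fish
27.07939765 fish × 0.9996 = 27.06856589094 wine
27.06856589094 wine × 4.4084 = 119.329065873619896 reed
Net change: 119.329065873619896 − 100 = 19.329065873619896 reed

19.329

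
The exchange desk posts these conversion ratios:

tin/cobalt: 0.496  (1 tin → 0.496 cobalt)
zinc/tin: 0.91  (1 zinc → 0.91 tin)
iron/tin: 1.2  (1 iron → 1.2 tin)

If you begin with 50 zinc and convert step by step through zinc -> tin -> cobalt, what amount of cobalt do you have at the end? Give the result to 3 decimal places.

22.568

50 zinc × 0.91 = 45.5 tin
45.5 tin × 0.496 = 22.568 cobalt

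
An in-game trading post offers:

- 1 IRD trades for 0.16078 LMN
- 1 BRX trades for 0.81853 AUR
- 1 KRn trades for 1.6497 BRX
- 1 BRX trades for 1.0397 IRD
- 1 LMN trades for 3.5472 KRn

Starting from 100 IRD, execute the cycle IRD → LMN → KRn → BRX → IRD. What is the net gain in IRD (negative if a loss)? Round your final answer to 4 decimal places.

-2.1793

100 IRD × 0.16078 = 16.078 LMN
16.078 LMN × 3.5472 = 57.0318816 KRn
57.0318816 KRn × 1.6497 = 94.08549507552 BRX
94.08549507552 BRX × 1.0397 = 97.820689230018144 IRD
Net change: 97.820689230018144 − 100 = -2.179310769981856 IRD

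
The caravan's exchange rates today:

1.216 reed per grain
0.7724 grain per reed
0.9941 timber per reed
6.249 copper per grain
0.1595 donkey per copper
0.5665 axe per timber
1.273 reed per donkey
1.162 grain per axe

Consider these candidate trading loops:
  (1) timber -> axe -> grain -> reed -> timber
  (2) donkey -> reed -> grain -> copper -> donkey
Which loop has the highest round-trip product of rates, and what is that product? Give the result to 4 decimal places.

(1) 0.5665 × 1.162 × 1.216 × 0.9941 = 0.79574
(2) 1.273 × 0.7724 × 6.249 × 0.1595 = 0.98004
Highest is cycle (2) at 0.9800 (≤1, no arbitrage).

0.9800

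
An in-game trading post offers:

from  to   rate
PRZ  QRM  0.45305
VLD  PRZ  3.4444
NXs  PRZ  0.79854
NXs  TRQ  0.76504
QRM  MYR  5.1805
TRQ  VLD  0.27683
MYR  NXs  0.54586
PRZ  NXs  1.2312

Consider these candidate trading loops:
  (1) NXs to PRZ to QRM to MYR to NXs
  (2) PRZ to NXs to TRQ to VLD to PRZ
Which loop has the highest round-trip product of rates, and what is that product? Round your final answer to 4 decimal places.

(1) 0.79854 × 0.45305 × 5.1805 × 0.54586 = 1.02305
(2) 1.2312 × 0.76504 × 0.27683 × 3.4444 = 0.89813
Highest is cycle (1) at 1.0230 (>1, arbitrage).

1.0230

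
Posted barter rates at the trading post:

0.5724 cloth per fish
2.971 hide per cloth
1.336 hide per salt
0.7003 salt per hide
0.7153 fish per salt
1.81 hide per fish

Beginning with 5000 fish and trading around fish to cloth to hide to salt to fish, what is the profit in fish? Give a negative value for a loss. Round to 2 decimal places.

5000 fish × 0.5724 = 2862 cloth
2862 cloth × 2.971 = 8503.002 hide
8503.002 hide × 0.7003 = 5954.6523006 salt
5954.6523006 salt × 0.7153 = 4259.36279061918 fish
Net change: 4259.36279061918 − 5000 = -740.63720938082 fish

-740.64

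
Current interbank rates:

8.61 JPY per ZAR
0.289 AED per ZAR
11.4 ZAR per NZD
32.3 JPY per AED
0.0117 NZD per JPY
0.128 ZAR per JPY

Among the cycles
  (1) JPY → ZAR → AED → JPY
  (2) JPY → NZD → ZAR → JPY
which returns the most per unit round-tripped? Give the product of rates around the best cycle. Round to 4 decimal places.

(1) 0.128 × 0.289 × 32.3 = 1.19484
(2) 0.0117 × 11.4 × 8.61 = 1.14840
Highest is cycle (1) at 1.1948 (>1, arbitrage).

1.1948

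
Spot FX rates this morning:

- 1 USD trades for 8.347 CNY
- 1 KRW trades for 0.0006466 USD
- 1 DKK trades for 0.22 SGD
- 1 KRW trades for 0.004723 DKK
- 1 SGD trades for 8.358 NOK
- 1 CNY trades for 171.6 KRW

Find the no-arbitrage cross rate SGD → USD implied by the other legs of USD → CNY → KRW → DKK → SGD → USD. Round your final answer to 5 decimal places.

0.67191

Known legs of the cycle: 8.347 × 171.6 × 0.004723 × 0.22 = 1.488292603512
For no arbitrage the full-cycle product must be 1, so the missing rate is 1 / 1.488292603512 ≈ 0.6719109.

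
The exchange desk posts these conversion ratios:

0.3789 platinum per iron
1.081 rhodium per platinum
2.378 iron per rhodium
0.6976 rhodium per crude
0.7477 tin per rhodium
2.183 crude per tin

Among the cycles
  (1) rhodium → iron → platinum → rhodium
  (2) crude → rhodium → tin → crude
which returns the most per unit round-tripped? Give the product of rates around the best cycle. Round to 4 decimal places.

(1) 2.378 × 0.3789 × 1.081 = 0.97401
(2) 0.6976 × 0.7477 × 2.183 = 1.13864
Highest is cycle (2) at 1.1386 (>1, arbitrage).

1.1386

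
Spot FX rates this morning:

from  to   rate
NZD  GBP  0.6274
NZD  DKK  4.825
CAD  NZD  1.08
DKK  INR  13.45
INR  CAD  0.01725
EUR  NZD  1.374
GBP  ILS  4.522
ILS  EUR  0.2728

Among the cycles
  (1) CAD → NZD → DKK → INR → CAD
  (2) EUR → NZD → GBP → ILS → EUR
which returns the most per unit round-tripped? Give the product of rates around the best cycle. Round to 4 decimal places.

(1) 1.08 × 4.825 × 13.45 × 0.01725 = 1.20902
(2) 1.374 × 0.6274 × 4.522 × 0.2728 = 1.06342
Highest is cycle (1) at 1.2090 (>1, arbitrage).

1.2090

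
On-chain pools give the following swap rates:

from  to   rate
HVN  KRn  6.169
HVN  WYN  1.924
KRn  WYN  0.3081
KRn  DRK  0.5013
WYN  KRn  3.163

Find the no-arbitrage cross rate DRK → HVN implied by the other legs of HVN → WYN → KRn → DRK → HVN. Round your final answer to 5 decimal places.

Known legs of the cycle: 1.924 × 3.163 × 0.5013 = 3.0507172956
For no arbitrage the full-cycle product must be 1, so the missing rate is 1 / 3.0507172956 ≈ 0.3277918.

0.32779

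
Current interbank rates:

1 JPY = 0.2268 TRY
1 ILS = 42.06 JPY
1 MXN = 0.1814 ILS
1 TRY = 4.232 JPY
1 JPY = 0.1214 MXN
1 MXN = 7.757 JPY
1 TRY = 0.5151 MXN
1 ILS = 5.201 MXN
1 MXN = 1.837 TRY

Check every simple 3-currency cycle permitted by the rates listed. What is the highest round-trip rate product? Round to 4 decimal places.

0.9438

TRY→JPY→MXN→TRY: 4.232 × 0.1214 × 1.837 = 0.94379
ILS→JPY→MXN→ILS: 42.06 × 0.1214 × 0.1814 = 0.92624
TRY→MXN→JPY→TRY: 0.5151 × 7.757 × 0.2268 = 0.90621
Maximum is TRY→JPY→MXN→TRY at 0.9438; no arbitrage — every cycle loses value.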